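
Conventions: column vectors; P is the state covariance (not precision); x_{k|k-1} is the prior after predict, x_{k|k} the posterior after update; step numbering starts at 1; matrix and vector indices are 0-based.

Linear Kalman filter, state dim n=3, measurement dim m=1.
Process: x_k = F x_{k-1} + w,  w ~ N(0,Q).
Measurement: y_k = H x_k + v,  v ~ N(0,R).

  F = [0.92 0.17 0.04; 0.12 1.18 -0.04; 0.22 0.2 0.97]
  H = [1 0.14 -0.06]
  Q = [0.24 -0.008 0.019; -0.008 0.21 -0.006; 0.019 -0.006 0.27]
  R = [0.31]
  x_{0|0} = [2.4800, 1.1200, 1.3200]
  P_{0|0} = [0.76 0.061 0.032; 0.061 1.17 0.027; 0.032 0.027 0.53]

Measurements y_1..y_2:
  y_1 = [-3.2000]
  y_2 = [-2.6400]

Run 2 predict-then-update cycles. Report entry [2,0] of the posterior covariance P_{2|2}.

P_post[2,0] = 0.1041

step 1: x^-=[2.5248, 1.5664, 2.0500]  P^-=[0.9397 0.3773 0.2802; 0.3773 1.8653 0.3211; 0.2802 0.3211 0.8818]  S=[1.3561]  K=[0.7195; 0.4566; 0.2007]  nu=[-5.8211]  x^+=[-1.6636, -1.0914, 0.8815]  P^+=[0.2377 -0.0682 0.0843; -0.0682 1.5826 0.1968; 0.0843 0.1968 0.8271]
step 2: x^-=[-1.6808, -1.5228, 0.2707]  P^-=[0.4758 0.2642 0.2479; 0.2642 2.3797 0.5550; 0.2479 0.5550 1.2294]  S=[0.8717]  K=[0.5711; 0.6470; 0.2889]  nu=[-0.7298]  x^+=[-2.0976, -1.9950, 0.0599]  P^+=[0.1914 -0.0580 0.1041; -0.0580 2.0147 0.3921; 0.1041 0.3921 1.1566]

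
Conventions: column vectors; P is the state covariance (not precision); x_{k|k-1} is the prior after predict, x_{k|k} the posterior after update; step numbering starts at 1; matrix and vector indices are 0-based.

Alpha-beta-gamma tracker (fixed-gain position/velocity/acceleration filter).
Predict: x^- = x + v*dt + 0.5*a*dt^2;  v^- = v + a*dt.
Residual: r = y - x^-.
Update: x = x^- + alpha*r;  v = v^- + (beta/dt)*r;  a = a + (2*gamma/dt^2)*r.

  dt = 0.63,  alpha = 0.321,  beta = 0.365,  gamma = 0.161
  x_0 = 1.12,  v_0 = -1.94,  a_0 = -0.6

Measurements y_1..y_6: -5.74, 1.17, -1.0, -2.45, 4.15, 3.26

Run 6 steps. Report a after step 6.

step 1: x_pred=-0.2213  r=-5.5187  x^+=-1.9928  v^+=-5.5154  a^+=-5.0773
step 2: x_pred=-6.4750  r=7.6450  x^+=-4.0210  v^+=-4.2848  a^+=1.1251
step 3: x_pred=-6.4971  r=5.4971  x^+=-4.7325  v^+=-0.3911  a^+=5.5848
step 4: x_pred=-3.8707  r=1.4207  x^+=-3.4146  v^+=3.9504  a^+=6.7374
step 5: x_pred=0.4111  r=3.7389  x^+=1.6113  v^+=10.3611  a^+=9.7707
step 6: x_pred=10.0778  r=-6.8178  x^+=7.8893  v^+=12.5666  a^+=4.2395

a_post = 4.2395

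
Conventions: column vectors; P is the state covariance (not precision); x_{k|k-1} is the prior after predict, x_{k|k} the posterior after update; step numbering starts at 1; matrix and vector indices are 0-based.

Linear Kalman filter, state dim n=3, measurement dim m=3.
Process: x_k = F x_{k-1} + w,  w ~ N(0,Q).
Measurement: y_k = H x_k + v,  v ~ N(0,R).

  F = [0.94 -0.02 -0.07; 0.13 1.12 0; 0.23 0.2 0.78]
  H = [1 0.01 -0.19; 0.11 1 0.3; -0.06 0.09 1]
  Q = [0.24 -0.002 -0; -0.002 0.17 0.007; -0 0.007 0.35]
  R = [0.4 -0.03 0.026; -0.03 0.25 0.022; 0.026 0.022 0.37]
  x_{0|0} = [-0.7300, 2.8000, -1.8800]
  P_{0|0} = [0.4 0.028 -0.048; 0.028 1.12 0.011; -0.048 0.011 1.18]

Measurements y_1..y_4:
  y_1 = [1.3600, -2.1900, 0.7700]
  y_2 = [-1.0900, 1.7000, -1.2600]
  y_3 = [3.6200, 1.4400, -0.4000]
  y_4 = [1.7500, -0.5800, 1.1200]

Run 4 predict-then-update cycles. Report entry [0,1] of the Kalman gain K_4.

step 1: x^-=[-0.6106, 3.0411, -1.0743]  P^-=[0.6050 0.0508 -0.0120; 0.0508 1.5898 0.2825; -0.0120 0.2825 1.1227]  S=[1.0502 -0.0169 -0.2318; -0.0169 2.1281 0.7844; -0.2318 0.7844 1.5595]  K=[0.5876 0.0445 0.0369; -0.0085 0.8471 -0.1564; -0.0535 0.0262 0.7155]  nu=[1.7361, -4.8416, 1.5340]  x^+=[0.2506, -1.3149, -0.1967]  P^+=[0.2444 -0.0472 0.0488; -0.0472 0.2328 -0.0632; 0.0488 -0.0632 0.2725]
step 2: x^-=[0.2757, -1.4401, -0.3588]  P^-=[0.4526 -0.0224 0.0653; -0.0224 0.4523 0.0028; 0.0653 0.0028 0.5315]  S=[0.8465 -0.0107 -0.0378; -0.0107 0.7567 0.2291; -0.0378 0.2291 0.8997]  K=[0.5225 0.0549 0.0481; -0.0187 0.6290 -0.1112; -0.0160 0.0500 0.5733]  nu=[-1.4194, 3.2174, -0.7551]  x^+=[-0.3257, 0.6943, -0.6080]  P^+=[0.2184 -0.0397 0.0492; -0.0397 0.1735 -0.0458; 0.0492 -0.0458 0.2199]
step 3: x^-=[-0.2775, 0.7353, -0.4103]  P^-=[0.4290 -0.0177 0.0639; -0.0177 0.3797 0.0061; 0.0639 0.0061 0.5020]  S=[0.8225 -0.0087 -0.0318; -0.0087 0.6841 0.2170; -0.0318 0.2170 0.8702]  K=[0.5090 0.0633 0.0448; -0.0160 0.5862 -0.0992; -0.0160 0.0625 0.5569]  nu=[3.8122, 0.8583, -0.0726]  x^+=[1.7140, 1.1846, -0.4581]  P^+=[0.2122 -0.0359 0.0472; -0.0359 0.1611 -0.0409; 0.0472 -0.0409 0.2135]
step 4: x^-=[1.6195, 1.5496, 0.2738]  P^-=[0.4236 -0.0147 0.0620; -0.0147 0.3652 0.0083; 0.0620 0.0083 0.4984]  S=[0.8178 -0.0071 -0.0324; -0.0071 0.6710 0.2166; -0.0324 0.2166 0.8671]  K=[0.5057 0.0668 0.0429; -0.0142 0.5763 -0.0960; -0.0173 0.0663 0.5542]  nu=[0.1670, -2.3899, 0.8039]  x^+=[1.5788, 0.0927, 0.5579]  P^+=[0.2105 -0.0346 0.0462; -0.0346 0.1581 -0.0395; 0.0462 -0.0395 0.2124]

K[0,1] = 0.0668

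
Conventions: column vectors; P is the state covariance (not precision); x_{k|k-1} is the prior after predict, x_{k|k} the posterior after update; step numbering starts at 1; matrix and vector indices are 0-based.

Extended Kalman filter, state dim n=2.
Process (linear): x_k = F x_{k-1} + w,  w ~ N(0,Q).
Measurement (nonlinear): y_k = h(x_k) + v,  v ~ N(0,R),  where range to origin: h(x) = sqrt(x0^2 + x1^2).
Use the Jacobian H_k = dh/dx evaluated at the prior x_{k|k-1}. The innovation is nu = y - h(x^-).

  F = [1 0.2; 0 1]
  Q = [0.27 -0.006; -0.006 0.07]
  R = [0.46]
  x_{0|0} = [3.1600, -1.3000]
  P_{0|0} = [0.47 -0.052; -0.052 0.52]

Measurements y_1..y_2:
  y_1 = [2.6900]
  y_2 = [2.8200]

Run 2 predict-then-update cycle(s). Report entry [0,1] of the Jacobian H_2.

H_jac[0,1] = -0.4552

step 1: x^-=[2.9000, -1.3000]  P^-=[0.7400 0.0460; 0.0460 0.5900]  H_jac=[0.9125 -0.4091]  S=[1.1406]  K=[0.5755; -0.1748]  nu=[-0.4880]  x^+=[2.6191, -1.2147]  P^+=[0.3622 0.1607; 0.1607 0.5552]
step 2: x^-=[2.3762, -1.2147]  P^-=[0.7187 0.2658; 0.2658 0.6252]  H_jac=[0.8904 -0.4552]  S=[0.9439]  K=[0.5498; -0.0508]  nu=[0.1514]  x^+=[2.4594, -1.2224]  P^+=[0.4334 0.2921; 0.2921 0.6227]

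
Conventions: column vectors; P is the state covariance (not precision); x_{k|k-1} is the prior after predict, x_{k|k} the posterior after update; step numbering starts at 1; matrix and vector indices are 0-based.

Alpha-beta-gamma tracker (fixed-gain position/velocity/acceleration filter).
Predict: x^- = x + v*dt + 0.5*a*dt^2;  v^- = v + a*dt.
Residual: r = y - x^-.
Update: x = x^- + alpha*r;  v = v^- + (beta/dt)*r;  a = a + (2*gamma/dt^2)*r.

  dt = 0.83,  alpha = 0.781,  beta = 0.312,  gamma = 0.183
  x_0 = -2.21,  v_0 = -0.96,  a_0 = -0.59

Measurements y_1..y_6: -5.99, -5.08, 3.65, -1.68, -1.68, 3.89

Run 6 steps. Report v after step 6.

step 1: x_pred=-3.2100  r=-2.7800  x^+=-5.3812  v^+=-2.4947  a^+=-2.0669
step 2: x_pred=-8.1637  r=3.0837  x^+=-5.7553  v^+=-3.0511  a^+=-0.4286
step 3: x_pred=-8.4354  r=12.0854  x^+=1.0033  v^+=1.1361  a^+=5.9921
step 4: x_pred=4.0103  r=-5.6903  x^+=-0.4338  v^+=3.9706  a^+=2.9690
step 5: x_pred=3.8844  r=-5.5644  x^+=-0.4614  v^+=4.3432  a^+=0.0127
step 6: x_pred=3.1478  r=0.7422  x^+=3.7275  v^+=4.6327  a^+=0.4070

v_post = 4.6327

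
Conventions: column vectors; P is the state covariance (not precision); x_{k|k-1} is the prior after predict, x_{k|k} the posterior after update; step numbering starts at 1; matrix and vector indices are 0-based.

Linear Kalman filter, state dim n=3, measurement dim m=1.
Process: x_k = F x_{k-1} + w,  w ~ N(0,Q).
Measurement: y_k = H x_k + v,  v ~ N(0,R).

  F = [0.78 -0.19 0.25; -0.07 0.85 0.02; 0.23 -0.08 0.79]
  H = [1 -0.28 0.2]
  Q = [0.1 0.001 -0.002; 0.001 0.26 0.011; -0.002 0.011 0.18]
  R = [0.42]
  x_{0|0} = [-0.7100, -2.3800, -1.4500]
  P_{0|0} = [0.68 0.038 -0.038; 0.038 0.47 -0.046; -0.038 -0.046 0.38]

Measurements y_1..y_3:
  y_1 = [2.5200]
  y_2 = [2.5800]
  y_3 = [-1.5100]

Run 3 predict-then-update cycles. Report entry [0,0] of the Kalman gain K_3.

step 1: x^-=[-0.4641, -2.0023, -1.1184]  P^-=[0.5327 -0.0940 0.1804; -0.0940 0.5971 -0.0472; 0.1804 -0.0472 0.4467]  S=[1.1474]  K=[0.5186; -0.2358; 0.2466]  nu=[2.6471]  x^+=[0.9088, -2.6265, -0.4657]  P^+=[0.2241 0.0464 0.0336; 0.0464 0.5333 0.0196; 0.0336 0.0196 0.3770]
step 2: x^-=[1.0915, -2.3055, 0.0512]  P^-=[0.2767 -0.0601 0.1352; -0.0601 0.6416 -0.0022; 0.1352 -0.0022 0.4386]  S=[0.8525]  K=[0.3760; -0.2817; 0.2622]  nu=[0.8328]  x^+=[1.4046, -2.5401, 0.2696]  P^+=[0.1561 0.0302 0.0511; 0.0302 0.5739 0.0608; 0.0511 0.0608 0.3800]
step 3: x^-=[1.6456, -2.2520, 0.7392]  P^-=[0.2447 -0.0653 0.1307; -0.0653 0.6739 0.0197; 0.1307 0.0197 0.4389]  S=[0.8217]  K=[0.3518; -0.3043; 0.2592]  nu=[-3.9340]  x^+=[0.2615, -1.0548, -0.2803]  P^+=[0.1430 0.0227 0.0558; 0.0227 0.5978 0.0845; 0.0558 0.0845 0.3837]

K[0,0] = 0.3518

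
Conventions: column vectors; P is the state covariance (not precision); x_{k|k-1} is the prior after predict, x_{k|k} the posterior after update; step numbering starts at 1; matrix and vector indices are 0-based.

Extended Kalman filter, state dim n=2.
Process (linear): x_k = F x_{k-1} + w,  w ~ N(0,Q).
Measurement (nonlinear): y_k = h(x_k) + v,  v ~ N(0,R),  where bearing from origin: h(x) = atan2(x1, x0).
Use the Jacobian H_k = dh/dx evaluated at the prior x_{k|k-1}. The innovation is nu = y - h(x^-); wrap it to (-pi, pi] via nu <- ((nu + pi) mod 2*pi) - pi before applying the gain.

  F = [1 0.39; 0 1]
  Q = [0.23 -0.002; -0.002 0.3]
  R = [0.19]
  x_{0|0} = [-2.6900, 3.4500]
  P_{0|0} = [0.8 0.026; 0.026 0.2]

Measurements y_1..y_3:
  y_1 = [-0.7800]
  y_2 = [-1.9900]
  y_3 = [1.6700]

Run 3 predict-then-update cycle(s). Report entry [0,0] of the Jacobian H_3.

H_jac[0,0] = -0.0648

step 1: x^-=[-1.3445, 3.4500]  P^-=[1.0807 0.1020; 0.1020 0.5000]  H_jac=[-0.2516 -0.0981]  S=[0.2683]  K=[-1.0510; -0.2784]  nu=[-2.7224]  x^+=[1.5167, 4.2080]  P^+=[0.7844 0.0235; 0.0235 0.4792]
step 2: x^-=[3.1578, 4.2080]  P^-=[1.1056 0.2084; 0.2084 0.7792]  H_jac=[-0.1520 0.1141]  S=[0.2185]  K=[-0.6606; 0.2619]  nu=[-2.9170]  x^+=[5.0846, 3.4441]  P^+=[1.0103 0.2462; 0.2462 0.7642]
step 3: x^-=[6.4278, 3.4441]  P^-=[1.5485 0.5422; 0.5422 1.0642]  H_jac=[-0.0648 0.1209]  S=[0.2036]  K=[-0.1707; 0.4594]  nu=[1.1781]  x^+=[6.2267, 3.9853]  P^+=[1.5426 0.5582; 0.5582 1.0213]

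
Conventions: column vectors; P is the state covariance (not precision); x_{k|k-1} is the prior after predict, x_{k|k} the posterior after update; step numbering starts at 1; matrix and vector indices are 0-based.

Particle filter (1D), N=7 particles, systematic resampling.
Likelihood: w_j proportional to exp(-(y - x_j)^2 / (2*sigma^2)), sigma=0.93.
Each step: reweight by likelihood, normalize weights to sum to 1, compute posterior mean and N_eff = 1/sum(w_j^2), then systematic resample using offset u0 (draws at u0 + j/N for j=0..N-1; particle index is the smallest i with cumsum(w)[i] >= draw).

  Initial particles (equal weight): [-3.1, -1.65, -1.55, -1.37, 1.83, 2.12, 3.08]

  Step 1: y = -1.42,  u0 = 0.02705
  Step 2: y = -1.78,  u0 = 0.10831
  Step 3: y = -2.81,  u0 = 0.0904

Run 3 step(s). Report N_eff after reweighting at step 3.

step 1: w=[0.0620, 0.3072, 0.3136, 0.3163, 0.0007, 0.0002, 0.0000]  mean=-1.6166  Neff=3.3715  idx=[0, 1, 1, 2, 2, 3, 3]
step 2: w=[0.0599, 0.1623, 0.1623, 0.1590, 0.1590, 0.1487, 0.1487]  mean=-1.6217  Neff=6.6184  idx=[1, 2, 3, 3, 4, 5, 6]
step 3: w=[0.1689, 0.1689, 0.1468, 0.1468, 0.1468, 0.1109, 0.1109]  mean=-1.5439  Neff=6.8350  idx=[0, 1, 2, 3, 4, 5, 6]

N_eff = 6.8350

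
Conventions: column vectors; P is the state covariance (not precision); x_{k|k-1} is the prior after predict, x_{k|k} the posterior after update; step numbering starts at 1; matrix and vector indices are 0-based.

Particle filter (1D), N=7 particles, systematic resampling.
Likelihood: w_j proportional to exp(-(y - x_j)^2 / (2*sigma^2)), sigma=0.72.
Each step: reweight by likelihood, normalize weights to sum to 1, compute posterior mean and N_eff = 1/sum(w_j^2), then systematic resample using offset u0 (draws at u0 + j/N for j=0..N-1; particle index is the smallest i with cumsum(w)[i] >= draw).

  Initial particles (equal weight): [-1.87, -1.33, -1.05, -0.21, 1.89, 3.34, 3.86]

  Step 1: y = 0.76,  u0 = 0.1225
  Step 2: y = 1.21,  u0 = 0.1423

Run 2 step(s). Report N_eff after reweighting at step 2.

N_eff = 4.7380

step 1: w=[0.0017, 0.0196, 0.0562, 0.5341, 0.3862, 0.0022, 0.0001]  mean=0.5374  Neff=2.2834  idx=[3, 3, 3, 3, 4, 4, 4]
step 2: w=[0.0574, 0.0574, 0.0574, 0.0574, 0.2568, 0.2568, 0.2568]  mean=1.4081  Neff=4.7380  idx=[2, 4, 4, 5, 5, 6, 6]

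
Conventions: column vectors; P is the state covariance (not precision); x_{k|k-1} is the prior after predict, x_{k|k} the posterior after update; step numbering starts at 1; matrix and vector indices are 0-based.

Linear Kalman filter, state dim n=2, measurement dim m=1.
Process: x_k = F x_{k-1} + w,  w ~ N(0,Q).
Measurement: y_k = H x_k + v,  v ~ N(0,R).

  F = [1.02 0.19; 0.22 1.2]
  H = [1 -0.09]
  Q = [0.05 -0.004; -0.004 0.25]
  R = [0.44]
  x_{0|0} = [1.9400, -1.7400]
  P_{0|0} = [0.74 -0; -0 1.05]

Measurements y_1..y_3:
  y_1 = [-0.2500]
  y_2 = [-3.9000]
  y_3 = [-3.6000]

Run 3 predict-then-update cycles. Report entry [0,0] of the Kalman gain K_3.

K[0,0] = 0.5893

step 1: x^-=[1.6482, -1.6612]  P^-=[0.8578 0.4015; 0.4015 1.7978]  S=[1.2401]  K=[0.6626; 0.1933]  nu=[-2.0477]  x^+=[0.2914, -2.0569]  P^+=[0.3134 0.2427; 0.2427 1.7515]
step 2: x^-=[-0.0936, -2.4042]  P^-=[0.5333 0.7728; 0.7728 2.9155]  S=[0.8578]  K=[0.5406; 0.5950]  nu=[-4.0228]  x^+=[-2.2684, -4.7979]  P^+=[0.2826 0.4969; 0.4969 2.6117]
step 3: x^-=[-3.2254, -6.2566]  P^-=[0.6309 1.2838; 1.2838 4.2869]  S=[0.8745]  K=[0.5893; 1.0269]  nu=[-0.9377]  x^+=[-3.7780, -7.2194]  P^+=[0.3272 0.7546; 0.7546 3.3648]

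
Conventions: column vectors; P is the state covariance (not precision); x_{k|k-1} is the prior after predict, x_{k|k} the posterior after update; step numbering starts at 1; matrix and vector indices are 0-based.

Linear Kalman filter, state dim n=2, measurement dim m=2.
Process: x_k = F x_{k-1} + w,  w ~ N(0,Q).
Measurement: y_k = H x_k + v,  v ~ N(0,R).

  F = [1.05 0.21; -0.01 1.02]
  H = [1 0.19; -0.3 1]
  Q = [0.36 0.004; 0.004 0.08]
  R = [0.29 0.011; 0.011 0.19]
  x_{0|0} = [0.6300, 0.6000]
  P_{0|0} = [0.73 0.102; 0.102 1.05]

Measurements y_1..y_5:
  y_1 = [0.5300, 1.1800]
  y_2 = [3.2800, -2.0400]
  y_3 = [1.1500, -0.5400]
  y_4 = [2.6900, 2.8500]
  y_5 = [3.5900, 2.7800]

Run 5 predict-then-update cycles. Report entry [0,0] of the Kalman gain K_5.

K[0,0] = 0.6396

step 1: x^-=[0.7875, 0.6057]  P^-=[1.2561 0.3303; 0.3303 1.1704]  S=[1.7139 0.1680; 0.1680 1.2753]  K=[0.7832 -0.1397; 0.2433 0.8080]  nu=[-0.3726, 0.8105]  x^+=[0.3825, 1.1700]  P^+=[0.2167 0.0471; 0.0471 0.1703]
step 2: x^-=[0.6473, 1.1896]  P^-=[0.6271 0.0885; 0.0885 0.2563]  S=[0.9600 -0.0450; -0.0450 0.4496]  K=[0.6635 -0.1552; 0.1676 0.5277]  nu=[2.4067, -3.0354]  x^+=[2.7152, -0.0087]  P^+=[0.1844 0.0331; 0.0331 0.1120]
step 3: x^-=[2.8492, -0.0360]  P^-=[0.5829 0.0615; 0.0615 0.1959]  S=[0.9033 -0.0687; -0.0687 0.4015]  K=[0.6451 -0.1721; 0.1448 0.4668]  nu=[-1.6923, 0.3508]  x^+=[1.6971, -0.1173]  P^+=[0.1798 0.0283; 0.0283 0.0988]
step 4: x^-=[1.7573, -0.1366]  P^-=[0.5751 0.0536; 0.0536 0.1822]  S=[0.8920 -0.0764; -0.0764 0.3918]  K=[0.6408 -0.1787; 0.1375 0.4508]  nu=[0.9587, 3.5138]  x^+=[1.7438, 1.5793]  P^+=[0.1788 0.0267; 0.0267 0.0952]
step 5: x^-=[2.1627, 1.5934]  P^-=[0.5731 0.0511; 0.0511 0.1785]  S=[0.8890 -0.0788; -0.0788 0.3894]  K=[0.6396 -0.1808; 0.1352 0.4464]  nu=[1.1246, 1.8354]  x^+=[2.5500, 2.5648]  P^+=[0.1785 0.0262; 0.0262 0.0942]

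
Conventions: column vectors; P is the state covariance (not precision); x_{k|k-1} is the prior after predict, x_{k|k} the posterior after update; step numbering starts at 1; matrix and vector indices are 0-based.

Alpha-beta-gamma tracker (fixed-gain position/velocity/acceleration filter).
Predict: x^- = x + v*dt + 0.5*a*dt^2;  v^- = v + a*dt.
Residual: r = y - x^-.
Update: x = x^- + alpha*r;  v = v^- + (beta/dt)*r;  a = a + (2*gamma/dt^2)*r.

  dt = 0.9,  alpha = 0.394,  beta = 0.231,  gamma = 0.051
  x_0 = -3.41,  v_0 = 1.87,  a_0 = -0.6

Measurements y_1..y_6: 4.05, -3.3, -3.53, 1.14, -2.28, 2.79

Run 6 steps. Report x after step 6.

step 1: x_pred=-1.9700  r=6.0200  x^+=0.4019  v^+=2.8751  a^+=0.1581
step 2: x_pred=3.0535  r=-6.3535  x^+=0.5502  v^+=1.3867  a^+=-0.6420
step 3: x_pred=1.5382  r=-5.0682  x^+=-0.4587  v^+=-0.4920  a^+=-1.2802
step 4: x_pred=-1.4199  r=2.5599  x^+=-0.4113  v^+=-0.9871  a^+=-0.9579
step 5: x_pred=-1.6877  r=-0.5923  x^+=-1.9210  v^+=-2.0012  a^+=-1.0324
step 6: x_pred=-4.1403  r=6.9303  x^+=-1.4098  v^+=-1.1517  a^+=-0.1597

x_post = -1.4098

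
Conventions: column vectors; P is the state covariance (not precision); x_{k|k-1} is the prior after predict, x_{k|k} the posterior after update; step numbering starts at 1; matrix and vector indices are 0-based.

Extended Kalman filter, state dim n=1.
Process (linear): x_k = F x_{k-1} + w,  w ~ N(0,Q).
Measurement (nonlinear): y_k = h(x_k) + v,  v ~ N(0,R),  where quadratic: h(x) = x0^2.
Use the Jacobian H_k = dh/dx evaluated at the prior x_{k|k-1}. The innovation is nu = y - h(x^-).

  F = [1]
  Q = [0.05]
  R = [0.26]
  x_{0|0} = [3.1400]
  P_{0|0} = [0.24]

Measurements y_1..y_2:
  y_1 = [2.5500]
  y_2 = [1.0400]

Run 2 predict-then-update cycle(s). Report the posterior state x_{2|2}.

x_post = [1.4262]

step 1: x^-=[3.1400]  P^-=[0.2900]  H_jac=[6.2800]  S=[11.6971]  K=[0.1557]  nu=[-7.3096]  x^+=[2.0019]  P^+=[0.0064]
step 2: x^-=[2.0019]  P^-=[0.0564]  H_jac=[4.0038]  S=[1.1649]  K=[0.1940]  nu=[-2.9677]  x^+=[1.4262]  P^+=[0.0126]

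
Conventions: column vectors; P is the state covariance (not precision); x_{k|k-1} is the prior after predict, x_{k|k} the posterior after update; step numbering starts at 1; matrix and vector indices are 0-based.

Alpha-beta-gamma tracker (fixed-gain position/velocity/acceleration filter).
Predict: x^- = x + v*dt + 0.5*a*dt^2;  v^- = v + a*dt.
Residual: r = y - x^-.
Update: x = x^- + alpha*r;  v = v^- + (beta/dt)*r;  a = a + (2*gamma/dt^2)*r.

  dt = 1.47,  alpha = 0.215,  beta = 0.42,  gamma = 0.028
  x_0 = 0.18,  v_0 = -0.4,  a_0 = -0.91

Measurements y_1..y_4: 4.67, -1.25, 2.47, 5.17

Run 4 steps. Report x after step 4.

x_post = -1.8855

step 1: x_pred=-1.3912  r=6.0612  x^+=-0.0880  v^+=-0.0059  a^+=-0.7529
step 2: x_pred=-0.9103  r=-0.3397  x^+=-0.9833  v^+=-1.2098  a^+=-0.7617
step 3: x_pred=-3.5847  r=6.0547  x^+=-2.2829  v^+=-0.5996  a^+=-0.6048
step 4: x_pred=-3.8179  r=8.9879  x^+=-1.8855  v^+=1.0793  a^+=-0.3719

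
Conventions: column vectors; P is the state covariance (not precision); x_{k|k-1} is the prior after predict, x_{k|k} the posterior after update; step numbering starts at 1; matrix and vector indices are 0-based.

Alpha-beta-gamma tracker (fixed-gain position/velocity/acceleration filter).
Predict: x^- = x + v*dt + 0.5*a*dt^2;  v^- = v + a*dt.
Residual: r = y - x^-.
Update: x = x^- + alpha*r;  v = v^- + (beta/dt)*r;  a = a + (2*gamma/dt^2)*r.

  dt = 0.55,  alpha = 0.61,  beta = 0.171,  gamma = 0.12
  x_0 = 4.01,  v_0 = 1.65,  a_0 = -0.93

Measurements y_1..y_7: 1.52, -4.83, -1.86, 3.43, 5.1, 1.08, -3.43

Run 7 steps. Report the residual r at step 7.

resid = -8.2614

step 1: x_pred=4.7768  r=-3.2568  x^+=2.7902  v^+=0.1259  a^+=-3.5139
step 2: x_pred=2.3279  r=-7.1579  x^+=-2.0384  v^+=-4.0322  a^+=-9.1930
step 3: x_pred=-5.6466  r=3.7866  x^+=-3.3368  v^+=-7.9111  a^+=-6.1888
step 4: x_pred=-8.6239  r=12.0539  x^+=-1.2710  v^+=-7.5672  a^+=3.3747
step 5: x_pred=-4.9226  r=10.0226  x^+=1.1912  v^+=-2.5950  a^+=11.3265
step 6: x_pred=1.4771  r=-0.3971  x^+=1.2348  v^+=3.5111  a^+=11.0114
step 7: x_pred=4.8314  r=-8.2614  x^+=-0.2080  v^+=6.9988  a^+=4.4569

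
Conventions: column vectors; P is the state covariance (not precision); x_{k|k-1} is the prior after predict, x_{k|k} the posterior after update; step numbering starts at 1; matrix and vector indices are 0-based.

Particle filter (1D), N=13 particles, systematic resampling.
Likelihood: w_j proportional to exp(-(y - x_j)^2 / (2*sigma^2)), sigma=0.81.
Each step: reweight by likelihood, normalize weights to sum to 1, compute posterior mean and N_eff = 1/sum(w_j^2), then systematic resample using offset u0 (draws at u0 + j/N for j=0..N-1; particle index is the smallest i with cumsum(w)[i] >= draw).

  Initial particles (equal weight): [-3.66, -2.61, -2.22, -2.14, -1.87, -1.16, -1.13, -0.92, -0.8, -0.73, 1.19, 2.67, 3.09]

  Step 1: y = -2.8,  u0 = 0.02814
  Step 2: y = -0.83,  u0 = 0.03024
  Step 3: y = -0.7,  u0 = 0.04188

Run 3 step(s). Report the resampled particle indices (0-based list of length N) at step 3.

resampled_idx = [1, 4, 6, 7, 8, 9, 9, 10, 10, 11, 11, 12, 12]

step 1: w=[0.1440, 0.2462, 0.1958, 0.1816, 0.1309, 0.0326, 0.0302, 0.0171, 0.0120, 0.0097, 0.0000, 0.0000, 0.0000]  mean=-2.3419  Neff=5.8047  idx=[0, 0, 1, 1, 1, 2, 2, 2, 3, 3, 4, 4, 6]
step 2: w=[0.0007, 0.0007, 0.0270, 0.0270, 0.0270, 0.0692, 0.0692, 0.0692, 0.0816, 0.0816, 0.1324, 0.1324, 0.2819]  mean=-1.8405  Neff=6.9246  idx=[3, 5, 6, 7, 8, 9, 10, 10, 11, 12, 12, 12, 12]
step 3: w=[0.0112, 0.0311, 0.0311, 0.0311, 0.0373, 0.0373, 0.0638, 0.0638, 0.0638, 0.1573, 0.1573, 0.1573, 0.1573]  mean=-1.4655  Neff=8.5442  idx=[1, 4, 6, 7, 8, 9, 9, 10, 10, 11, 11, 12, 12]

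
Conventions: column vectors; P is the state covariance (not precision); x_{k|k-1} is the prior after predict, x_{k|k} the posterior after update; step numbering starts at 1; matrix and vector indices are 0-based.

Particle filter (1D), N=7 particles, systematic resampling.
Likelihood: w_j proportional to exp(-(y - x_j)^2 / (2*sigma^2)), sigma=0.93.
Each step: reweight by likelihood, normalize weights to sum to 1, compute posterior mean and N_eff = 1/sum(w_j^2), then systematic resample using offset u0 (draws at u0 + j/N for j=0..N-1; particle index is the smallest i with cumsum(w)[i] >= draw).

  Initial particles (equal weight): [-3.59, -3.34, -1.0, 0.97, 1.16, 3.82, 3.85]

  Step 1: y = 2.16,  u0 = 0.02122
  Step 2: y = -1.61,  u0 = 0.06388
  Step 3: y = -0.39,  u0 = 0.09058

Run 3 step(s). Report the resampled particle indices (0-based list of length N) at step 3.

step 1: w=[0.0000, 0.0000, 0.0022, 0.3150, 0.4006, 0.1452, 0.1370]  mean=1.8501  Neff=3.3383  idx=[3, 3, 3, 4, 4, 5, 6]
step 2: w=[0.2432, 0.2432, 0.2432, 0.1351, 0.1351, 0.0000, 0.0000]  mean=1.0214  Neff=4.6725  idx=[0, 0, 1, 2, 2, 3, 4]
step 3: w=[0.1550, 0.1550, 0.1550, 0.1550, 0.1550, 0.1126, 0.1126]  mean=1.0128  Neff=6.8764  idx=[0, 1, 2, 3, 4, 5, 6]

resampled_idx = [0, 1, 2, 3, 4, 5, 6]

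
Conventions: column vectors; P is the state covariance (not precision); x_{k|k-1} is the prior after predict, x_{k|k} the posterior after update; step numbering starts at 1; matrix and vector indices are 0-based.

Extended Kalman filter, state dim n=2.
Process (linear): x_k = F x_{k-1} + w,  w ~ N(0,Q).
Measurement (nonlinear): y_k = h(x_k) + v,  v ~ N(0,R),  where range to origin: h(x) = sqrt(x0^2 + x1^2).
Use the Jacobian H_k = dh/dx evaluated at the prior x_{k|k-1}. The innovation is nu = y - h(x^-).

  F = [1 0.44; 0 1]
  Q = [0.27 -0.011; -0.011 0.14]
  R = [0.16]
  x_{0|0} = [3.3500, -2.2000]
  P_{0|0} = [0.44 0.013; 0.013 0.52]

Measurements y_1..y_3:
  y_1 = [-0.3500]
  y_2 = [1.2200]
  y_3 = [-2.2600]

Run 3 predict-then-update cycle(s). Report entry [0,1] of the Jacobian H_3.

step 1: x^-=[2.3820, -2.2000]  P^-=[0.8221 0.2308; 0.2308 0.6600]  H_jac=[0.7346 -0.6785]  S=[0.6774]  K=[0.6604; -0.4108]  nu=[-3.5925]  x^+=[0.0096, -0.7244]  P^+=[0.5267 0.4145; 0.4145 0.5457]
step 2: x^-=[-0.3091, -0.7244]  P^-=[1.2672 0.6437; 0.6437 0.6857]  H_jac=[-0.3925 -0.9198]  S=[1.4000]  K=[-0.7781; -0.6309]  nu=[0.4325]  x^+=[-0.6456, -0.9972]  P^+=[0.4195 -0.0437; -0.0437 0.1284]
step 3: x^-=[-1.0844, -0.9972]  P^-=[0.6760 0.0018; 0.0018 0.2684]  H_jac=[-0.7361 -0.6769]  S=[0.6510]  K=[-0.7662; -0.2811]  nu=[-3.7332]  x^+=[1.7758, 0.0523]  P^+=[0.2938 -0.1384; -0.1384 0.2169]

H_jac[0,1] = -0.6769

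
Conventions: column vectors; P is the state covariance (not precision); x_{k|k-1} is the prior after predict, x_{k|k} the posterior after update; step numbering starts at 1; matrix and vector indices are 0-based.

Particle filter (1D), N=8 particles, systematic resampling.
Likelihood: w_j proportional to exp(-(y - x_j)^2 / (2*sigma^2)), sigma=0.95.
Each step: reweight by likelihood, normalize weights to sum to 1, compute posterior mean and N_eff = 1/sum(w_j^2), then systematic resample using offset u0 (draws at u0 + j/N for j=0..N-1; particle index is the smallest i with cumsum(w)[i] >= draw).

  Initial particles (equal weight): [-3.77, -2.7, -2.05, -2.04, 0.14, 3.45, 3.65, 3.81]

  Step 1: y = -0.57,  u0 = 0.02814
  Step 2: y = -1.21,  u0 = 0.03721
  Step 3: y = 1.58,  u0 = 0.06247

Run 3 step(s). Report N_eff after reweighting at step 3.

step 1: w=[0.0024, 0.0562, 0.2063, 0.2097, 0.5252, 0.0001, 0.0000, 0.0000]  mean=-0.9376  Neff=2.7357  idx=[1, 2, 3, 3, 4, 4, 4, 4]
step 2: w=[0.0771, 0.1784, 0.1801, 0.1801, 0.0961, 0.0961, 0.0961, 0.0961]  mean=-1.2548  Neff=7.1656  idx=[0, 1, 2, 2, 3, 4, 5, 7]
step 3: w=[0.0000, 0.0007, 0.0007, 0.0007, 0.0007, 0.3323, 0.3323, 0.3323]  mean=0.1335  Neff=3.0178  idx=[5, 5, 5, 6, 6, 7, 7, 7]

N_eff = 3.0178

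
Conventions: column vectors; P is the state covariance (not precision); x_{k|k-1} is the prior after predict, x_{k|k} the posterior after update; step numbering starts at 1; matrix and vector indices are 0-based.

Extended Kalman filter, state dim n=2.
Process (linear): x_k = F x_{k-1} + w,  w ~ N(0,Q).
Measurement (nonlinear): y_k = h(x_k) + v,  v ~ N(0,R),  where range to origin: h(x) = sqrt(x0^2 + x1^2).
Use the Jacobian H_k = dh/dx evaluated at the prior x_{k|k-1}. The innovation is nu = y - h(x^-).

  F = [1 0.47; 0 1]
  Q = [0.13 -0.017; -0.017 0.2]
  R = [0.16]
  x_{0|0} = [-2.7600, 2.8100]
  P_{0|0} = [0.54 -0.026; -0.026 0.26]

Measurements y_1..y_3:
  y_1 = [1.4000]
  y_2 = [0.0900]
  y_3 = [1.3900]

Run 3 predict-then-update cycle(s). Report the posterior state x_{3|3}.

x_post = [-1.1175, 0.6600]

step 1: x^-=[-1.4393, 2.8100]  P^-=[0.7030 0.0792; 0.0792 0.4600]  H_jac=[-0.4559 0.8900]  S=[0.6062]  K=[-0.4124; 0.6158]  nu=[-1.7572]  x^+=[-0.7147, 1.7280]  P^+=[0.5999 0.2331; 0.2331 0.2301]
step 2: x^-=[0.0974, 1.7280]  P^-=[0.9999 0.3243; 0.3243 0.4301]  H_jac=[0.0563 0.9984]  S=[0.6284]  K=[0.6049; 0.7125]  nu=[-1.6407]  x^+=[-0.8949, 0.5590]  P^+=[0.7700 0.0535; 0.0535 0.1112]
step 3: x^-=[-0.6322, 0.5590]  P^-=[0.9749 0.0888; 0.0888 0.3112]  H_jac=[-0.7491 0.6624]  S=[0.7555]  K=[-0.8888; 0.1848]  nu=[0.5461]  x^+=[-1.1175, 0.6600]  P^+=[0.3780 0.2129; 0.2129 0.2854]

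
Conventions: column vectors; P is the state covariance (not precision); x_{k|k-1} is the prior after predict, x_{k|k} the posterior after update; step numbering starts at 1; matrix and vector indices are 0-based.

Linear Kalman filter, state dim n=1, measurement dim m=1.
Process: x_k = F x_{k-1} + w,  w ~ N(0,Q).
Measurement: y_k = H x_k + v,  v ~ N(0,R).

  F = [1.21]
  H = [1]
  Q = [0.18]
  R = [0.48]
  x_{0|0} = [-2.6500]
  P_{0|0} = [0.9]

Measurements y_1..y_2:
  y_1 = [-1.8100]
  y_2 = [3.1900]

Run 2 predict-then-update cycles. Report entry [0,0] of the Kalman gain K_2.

step 1: x^-=[-3.2065]  P^-=[1.4977]  S=[1.9777]  K=[0.7573]  nu=[1.3965]  x^+=[-2.1489]  P^+=[0.3635]
step 2: x^-=[-2.6002]  P^-=[0.7122]  S=[1.1922]  K=[0.5974]  nu=[5.7902]  x^+=[0.8588]  P^+=[0.2867]

K[0,0] = 0.5974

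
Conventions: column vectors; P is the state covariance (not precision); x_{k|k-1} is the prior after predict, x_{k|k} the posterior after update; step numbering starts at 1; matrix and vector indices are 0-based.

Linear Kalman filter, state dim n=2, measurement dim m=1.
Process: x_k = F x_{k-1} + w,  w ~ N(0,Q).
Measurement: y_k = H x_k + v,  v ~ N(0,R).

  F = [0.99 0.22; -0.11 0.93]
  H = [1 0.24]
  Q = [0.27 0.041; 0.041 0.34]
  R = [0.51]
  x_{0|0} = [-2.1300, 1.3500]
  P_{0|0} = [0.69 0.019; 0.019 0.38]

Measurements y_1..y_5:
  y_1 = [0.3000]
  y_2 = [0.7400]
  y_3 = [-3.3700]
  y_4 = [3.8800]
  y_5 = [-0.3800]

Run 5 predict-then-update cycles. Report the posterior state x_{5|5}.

x_post = [0.3658, 1.2159]

step 1: x^-=[-1.8117, 1.4898]  P^-=[0.9729 0.0606; 0.0606 0.6731]  S=[1.5508]  K=[0.6368; 0.1433]  nu=[1.7541]  x^+=[-0.6947, 1.7411]  P^+=[0.3441 -0.0808; -0.0808 0.6413]
step 2: x^-=[-0.3047, 1.6957]  P^-=[0.6031 0.0623; 0.0623 0.9154]  S=[1.1957]  K=[0.5169; 0.2358]  nu=[0.6378]  x^+=[0.0249, 1.8460]  P^+=[0.2836 -0.0835; -0.0835 0.8489]
step 3: x^-=[0.4308, 1.7141]  P^-=[0.5527 0.1090; 0.1090 1.0947]  S=[1.1781]  K=[0.4914; 0.3155]  nu=[-4.2122]  x^+=[-1.6389, 0.3851]  P^+=[0.2683 -0.0737; -0.0737 0.9774]
step 4: x^-=[-1.5378, 0.5385]  P^-=[0.5482 0.1457; 0.1457 1.2037]  S=[1.1974]  K=[0.4870; 0.3629]  nu=[5.2886]  x^+=[1.0376, 2.4579]  P^+=[0.2642 -0.0659; -0.0659 1.0460]
step 5: x^-=[1.5680, 2.1717]  P^-=[0.5508 0.1671; 0.1671 1.2613]  S=[1.2137]  K=[0.4869; 0.3871]  nu=[-2.4692]  x^+=[0.3658, 1.2159]  P^+=[0.2631 -0.0616; -0.0616 1.0795]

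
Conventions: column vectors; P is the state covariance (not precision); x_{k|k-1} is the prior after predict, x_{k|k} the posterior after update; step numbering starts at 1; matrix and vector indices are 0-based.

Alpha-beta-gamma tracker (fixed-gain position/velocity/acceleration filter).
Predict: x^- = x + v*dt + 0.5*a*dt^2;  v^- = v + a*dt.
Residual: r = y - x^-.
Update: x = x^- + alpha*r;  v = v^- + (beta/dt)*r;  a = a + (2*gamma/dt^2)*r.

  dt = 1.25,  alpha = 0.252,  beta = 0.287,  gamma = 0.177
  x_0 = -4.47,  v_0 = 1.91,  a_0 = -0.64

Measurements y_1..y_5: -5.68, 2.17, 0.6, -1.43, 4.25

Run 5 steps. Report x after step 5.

x_post = 2.2452

step 1: x_pred=-2.5825  r=-3.0975  x^+=-3.3631  v^+=0.3988  a^+=-1.3418
step 2: x_pred=-3.9128  r=6.0828  x^+=-2.3799  v^+=0.1182  a^+=0.0364
step 3: x_pred=-2.2038  r=2.8038  x^+=-1.4972  v^+=0.8074  a^+=0.6716
step 4: x_pred=0.0367  r=-1.4667  x^+=-0.3329  v^+=1.3101  a^+=0.3393
step 5: x_pred=1.5698  r=2.6802  x^+=2.2452  v^+=2.3496  a^+=0.9465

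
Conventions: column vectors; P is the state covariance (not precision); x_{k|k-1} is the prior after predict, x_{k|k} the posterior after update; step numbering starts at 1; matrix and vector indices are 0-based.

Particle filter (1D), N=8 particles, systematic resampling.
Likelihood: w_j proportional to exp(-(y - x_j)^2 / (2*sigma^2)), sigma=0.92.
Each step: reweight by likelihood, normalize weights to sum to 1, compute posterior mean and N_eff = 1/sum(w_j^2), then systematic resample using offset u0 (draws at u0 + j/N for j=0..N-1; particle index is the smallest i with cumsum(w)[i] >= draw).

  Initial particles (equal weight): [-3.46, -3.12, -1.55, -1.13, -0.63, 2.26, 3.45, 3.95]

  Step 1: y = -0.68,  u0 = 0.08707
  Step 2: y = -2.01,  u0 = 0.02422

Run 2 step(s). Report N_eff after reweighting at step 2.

N_eff = 6.9933

step 1: w=[0.0040, 0.0115, 0.2487, 0.3450, 0.3883, 0.0024, 0.0000, 0.0000]  mean=-1.0646  Neff=3.0135  idx=[2, 2, 3, 3, 3, 4, 4, 4]
step 2: w=[0.1903, 0.1903, 0.1365, 0.1365, 0.1365, 0.0700, 0.0700, 0.0700]  mean=-1.1848  Neff=6.9933  idx=[0, 0, 1, 2, 3, 3, 4, 6]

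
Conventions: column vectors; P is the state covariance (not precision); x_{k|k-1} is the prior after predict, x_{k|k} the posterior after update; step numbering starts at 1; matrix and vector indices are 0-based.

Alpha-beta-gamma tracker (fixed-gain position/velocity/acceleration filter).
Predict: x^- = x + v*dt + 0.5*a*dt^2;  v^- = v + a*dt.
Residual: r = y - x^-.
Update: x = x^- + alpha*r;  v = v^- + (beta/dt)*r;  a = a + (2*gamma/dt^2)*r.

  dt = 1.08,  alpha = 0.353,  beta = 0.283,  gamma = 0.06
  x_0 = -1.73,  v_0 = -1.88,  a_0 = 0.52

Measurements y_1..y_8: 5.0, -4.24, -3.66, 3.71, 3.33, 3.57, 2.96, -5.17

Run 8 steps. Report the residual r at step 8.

step 1: x_pred=-3.4571  r=8.4571  x^+=-0.4718  v^+=0.8977  a^+=1.3901
step 2: x_pred=1.3084  r=-5.5484  x^+=-0.6502  v^+=0.9451  a^+=0.8193
step 3: x_pred=0.8483  r=-4.5083  x^+=-0.7431  v^+=0.6485  a^+=0.3554
step 4: x_pred=0.1646  r=3.5454  x^+=1.4161  v^+=1.9614  a^+=0.7202
step 5: x_pred=3.9545  r=-0.6245  x^+=3.7340  v^+=2.5756  a^+=0.6559
step 6: x_pred=6.8982  r=-3.3282  x^+=5.7234  v^+=2.4119  a^+=0.3135
step 7: x_pred=8.5111  r=-5.5511  x^+=6.5515  v^+=1.2959  a^+=-0.2576
step 8: x_pred=7.8010  r=-12.9710  x^+=3.2222  v^+=-2.3811  a^+=-1.5920

resid = -12.9710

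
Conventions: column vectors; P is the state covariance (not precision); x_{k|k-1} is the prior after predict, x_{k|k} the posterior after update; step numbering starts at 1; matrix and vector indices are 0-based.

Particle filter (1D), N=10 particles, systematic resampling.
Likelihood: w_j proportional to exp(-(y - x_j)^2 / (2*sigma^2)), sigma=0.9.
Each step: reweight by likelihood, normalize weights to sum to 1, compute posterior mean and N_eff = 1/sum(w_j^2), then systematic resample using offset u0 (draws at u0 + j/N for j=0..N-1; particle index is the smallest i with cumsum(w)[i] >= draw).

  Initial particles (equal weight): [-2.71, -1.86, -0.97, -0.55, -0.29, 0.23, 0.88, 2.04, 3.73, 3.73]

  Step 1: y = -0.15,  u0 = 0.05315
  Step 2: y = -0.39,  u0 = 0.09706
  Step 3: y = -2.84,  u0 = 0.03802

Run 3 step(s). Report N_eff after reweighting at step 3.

N_eff = 4.1619

step 1: w=[0.0041, 0.0390, 0.1564, 0.2146, 0.2340, 0.2166, 0.1230, 0.0123, 0.0000, 0.0000]  mean=-0.2380  Neff=5.2912  idx=[2, 2, 3, 3, 4, 4, 5, 5, 5, 6]
step 2: w=[0.0977, 0.0977, 0.1183, 0.1183, 0.1195, 0.1195, 0.0948, 0.0948, 0.0948, 0.0444]  mean=-0.2845  Neff=9.5591  idx=[0, 2, 2, 3, 4, 5, 6, 7, 8, 9]
step 3: w=[0.4146, 0.1410, 0.1410, 0.1410, 0.0648, 0.0648, 0.0107, 0.0107, 0.0107, 0.0007]  mean=-0.6644  Neff=4.1619  idx=[0, 0, 0, 0, 1, 1, 2, 3, 4, 5]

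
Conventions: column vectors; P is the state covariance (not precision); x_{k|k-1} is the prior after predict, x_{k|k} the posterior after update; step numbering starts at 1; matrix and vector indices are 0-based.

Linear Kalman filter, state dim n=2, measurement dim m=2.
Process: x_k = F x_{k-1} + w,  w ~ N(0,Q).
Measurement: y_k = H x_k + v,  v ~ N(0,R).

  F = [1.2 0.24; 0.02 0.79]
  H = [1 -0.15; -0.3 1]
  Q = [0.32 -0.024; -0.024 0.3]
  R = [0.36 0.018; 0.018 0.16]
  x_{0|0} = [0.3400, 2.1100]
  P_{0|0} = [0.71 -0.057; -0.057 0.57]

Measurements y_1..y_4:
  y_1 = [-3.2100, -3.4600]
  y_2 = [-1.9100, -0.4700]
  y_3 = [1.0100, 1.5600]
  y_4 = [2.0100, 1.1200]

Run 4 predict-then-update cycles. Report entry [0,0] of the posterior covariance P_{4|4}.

step 1: x^-=[0.9144, 1.6737]  P^-=[1.3424 0.0468; 0.0468 0.6542]  S=[1.7031 -0.4339; -0.4339 0.9070]  K=[0.7791 -0.0197; 0.1705 0.7874]  nu=[-3.8733, -4.8594]  x^+=[-2.0077, -2.8131]  P^+=[0.2950 0.0994; 0.0994 0.1589]
step 2: x^-=[-3.0844, -2.2625]  P^-=[0.8112 0.1079; 0.1079 0.4024]  S=[1.1479 -0.1730; -0.1730 0.5707]  K=[0.6883 -0.0288; 0.1458 0.6926]  nu=[0.8350, 0.8672]  x^+=[-2.5346, -1.5402]  P^+=[0.2601 0.0858; 0.0858 0.1392]
step 3: x^-=[-3.4112, -1.2674]  P^-=[0.7520 0.0904; 0.0904 0.3897]  S=[1.0937 -0.1716; -0.1716 0.5631]  K=[0.6696 -0.0361; 0.1368 0.6855]  nu=[4.2311, 1.8041]  x^+=[-0.6433, 0.5480]  P^+=[0.2527 0.0821; 0.0821 0.1368]
step 4: x^-=[-0.6405, 0.4200]  P^-=[0.7391 0.0862; 0.0862 0.3881]  S=[1.0819 -0.1718; -0.1718 0.5628]  K=[0.6652 -0.0377; 0.1346 0.6846]  nu=[2.7135, 0.5078]  x^+=[1.1453, 1.1330]  P^+=[0.2510 0.0812; 0.0812 0.1363]

P_post[0,0] = 0.2510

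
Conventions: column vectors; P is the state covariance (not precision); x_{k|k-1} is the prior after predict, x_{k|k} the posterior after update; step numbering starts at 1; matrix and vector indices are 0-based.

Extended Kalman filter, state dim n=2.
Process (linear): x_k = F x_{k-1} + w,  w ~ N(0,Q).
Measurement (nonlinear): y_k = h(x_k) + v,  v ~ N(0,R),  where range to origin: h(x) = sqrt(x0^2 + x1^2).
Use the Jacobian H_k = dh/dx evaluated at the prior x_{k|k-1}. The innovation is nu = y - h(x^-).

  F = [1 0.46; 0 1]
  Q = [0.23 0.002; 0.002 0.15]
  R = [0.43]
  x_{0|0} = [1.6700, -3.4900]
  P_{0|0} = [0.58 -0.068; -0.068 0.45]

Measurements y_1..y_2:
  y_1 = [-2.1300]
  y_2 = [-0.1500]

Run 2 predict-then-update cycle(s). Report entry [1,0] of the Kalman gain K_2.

K[1,0] = 0.0362

step 1: x^-=[0.0646, -3.4900]  P^-=[0.8427 0.1410; 0.1410 0.6000]  H_jac=[0.0185 -0.9998]  S=[1.0249]  K=[-0.1223; -0.5828]  nu=[-5.6206]  x^+=[0.7522, -0.2143]  P^+=[0.8273 0.0679; 0.0679 0.2519]
step 2: x^-=[0.6536, -0.2143]  P^-=[1.1731 0.1858; 0.1858 0.4019]  H_jac=[0.9502 -0.3116]  S=[1.4182]  K=[0.7452; 0.0362]  nu=[-0.8379]  x^+=[0.0293, -0.2447]  P^+=[0.3856 0.1476; 0.1476 0.4000]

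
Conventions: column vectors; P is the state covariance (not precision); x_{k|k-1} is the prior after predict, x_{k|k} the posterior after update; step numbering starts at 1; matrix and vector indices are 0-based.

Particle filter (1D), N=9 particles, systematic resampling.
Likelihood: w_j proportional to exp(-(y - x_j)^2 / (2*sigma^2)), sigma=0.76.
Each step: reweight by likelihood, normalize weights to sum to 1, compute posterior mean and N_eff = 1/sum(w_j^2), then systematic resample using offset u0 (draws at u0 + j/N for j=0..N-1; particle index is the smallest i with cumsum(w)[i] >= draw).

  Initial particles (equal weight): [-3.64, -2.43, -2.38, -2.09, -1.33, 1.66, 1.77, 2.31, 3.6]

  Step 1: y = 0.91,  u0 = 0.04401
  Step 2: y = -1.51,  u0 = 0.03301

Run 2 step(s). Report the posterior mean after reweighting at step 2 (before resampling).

step 1: w=[0.0000, 0.0000, 0.0001, 0.0003, 0.0097, 0.4584, 0.3933, 0.1367, 0.0014]  mean=1.7643  Neff=2.6066  idx=[5, 5, 5, 5, 6, 6, 6, 6, 7]
step 2: w=[0.1617, 0.1617, 0.1617, 0.1617, 0.0875, 0.0875, 0.0875, 0.0875, 0.0032]  mean=1.7006  Neff=7.3946  idx=[0, 0, 1, 2, 2, 3, 4, 5, 7]

post_mean = 1.7006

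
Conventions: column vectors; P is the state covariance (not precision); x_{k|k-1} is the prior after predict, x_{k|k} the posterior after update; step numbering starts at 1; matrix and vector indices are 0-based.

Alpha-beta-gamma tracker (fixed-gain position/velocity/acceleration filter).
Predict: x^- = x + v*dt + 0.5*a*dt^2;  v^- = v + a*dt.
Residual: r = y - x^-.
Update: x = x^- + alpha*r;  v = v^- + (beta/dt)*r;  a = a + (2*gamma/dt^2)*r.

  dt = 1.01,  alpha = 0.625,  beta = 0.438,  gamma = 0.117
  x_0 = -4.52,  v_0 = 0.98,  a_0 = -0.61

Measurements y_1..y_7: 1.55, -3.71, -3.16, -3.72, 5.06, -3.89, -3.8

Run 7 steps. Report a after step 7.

a_post = -0.7201

step 1: x_pred=-3.8413  r=5.3913  x^+=-0.4717  v^+=2.7019  a^+=0.6267
step 2: x_pred=2.5768  r=-6.2868  x^+=-1.3524  v^+=0.6085  a^+=-0.8154
step 3: x_pred=-1.1537  r=-2.0063  x^+=-2.4076  v^+=-1.0851  a^+=-1.2756
step 4: x_pred=-4.1542  r=0.4342  x^+=-3.8828  v^+=-2.1852  a^+=-1.1760
step 5: x_pred=-6.6897  r=11.7497  x^+=0.6539  v^+=1.7224  a^+=1.5192
step 6: x_pred=3.1684  r=-7.0584  x^+=-1.2431  v^+=0.1959  a^+=-0.0999
step 7: x_pred=-1.0962  r=-2.7038  x^+=-2.7861  v^+=-1.0775  a^+=-0.7201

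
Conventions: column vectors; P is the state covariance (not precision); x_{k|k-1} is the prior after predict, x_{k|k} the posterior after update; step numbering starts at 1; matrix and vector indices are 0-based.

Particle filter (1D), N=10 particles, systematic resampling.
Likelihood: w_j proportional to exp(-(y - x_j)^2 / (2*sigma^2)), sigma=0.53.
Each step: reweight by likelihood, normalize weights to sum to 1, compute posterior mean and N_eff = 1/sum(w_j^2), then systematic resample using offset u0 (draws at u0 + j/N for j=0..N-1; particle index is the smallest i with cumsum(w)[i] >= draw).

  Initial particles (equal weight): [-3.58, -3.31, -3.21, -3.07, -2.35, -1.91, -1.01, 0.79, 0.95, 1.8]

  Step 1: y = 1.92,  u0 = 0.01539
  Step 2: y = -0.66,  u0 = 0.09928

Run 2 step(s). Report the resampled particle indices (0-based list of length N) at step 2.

resampled_idx = [0, 0, 0, 0, 0, 1, 1, 2, 2, 8]

step 1: w=[0.0000, 0.0000, 0.0000, 0.0000, 0.0000, 0.0000, 0.0000, 0.0814, 0.1481, 0.7705]  mean=1.5919  Neff=1.6072  idx=[7, 8, 8, 9, 9, 9, 9, 9, 9, 9]
step 2: w=[0.5426, 0.2270, 0.2270, 0.0005, 0.0005, 0.0005, 0.0005, 0.0005, 0.0005, 0.0005]  mean=0.8660  Neff=2.5156  idx=[0, 0, 0, 0, 0, 1, 1, 2, 2, 8]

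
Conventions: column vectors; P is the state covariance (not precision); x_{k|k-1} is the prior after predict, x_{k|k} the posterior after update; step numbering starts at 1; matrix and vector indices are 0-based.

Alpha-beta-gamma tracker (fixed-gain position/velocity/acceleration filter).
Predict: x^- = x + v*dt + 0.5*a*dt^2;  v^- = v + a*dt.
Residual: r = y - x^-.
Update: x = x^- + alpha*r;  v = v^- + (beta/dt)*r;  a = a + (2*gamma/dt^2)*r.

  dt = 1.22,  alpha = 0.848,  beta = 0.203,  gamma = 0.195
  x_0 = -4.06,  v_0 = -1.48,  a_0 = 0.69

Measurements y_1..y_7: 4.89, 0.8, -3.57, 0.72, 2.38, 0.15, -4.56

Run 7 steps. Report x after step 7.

step 1: x_pred=-5.3521  r=10.2421  x^+=3.3332  v^+=1.0660  a^+=3.3737
step 2: x_pred=7.1445  r=-6.3445  x^+=1.7644  v^+=4.1263  a^+=1.7113
step 3: x_pred=8.0719  r=-11.6419  x^+=-1.8004  v^+=4.2769  a^+=-1.3392
step 4: x_pred=2.4207  r=-1.7007  x^+=0.9785  v^+=2.3601  a^+=-1.7848
step 5: x_pred=2.5295  r=-0.1495  x^+=2.4027  v^+=0.1577  a^+=-1.8240
step 6: x_pred=1.2377  r=-1.0877  x^+=0.3153  v^+=-2.2486  a^+=-2.1090
step 7: x_pred=-3.9975  r=-0.5625  x^+=-4.4745  v^+=-4.9152  a^+=-2.2564

x_post = -4.4745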